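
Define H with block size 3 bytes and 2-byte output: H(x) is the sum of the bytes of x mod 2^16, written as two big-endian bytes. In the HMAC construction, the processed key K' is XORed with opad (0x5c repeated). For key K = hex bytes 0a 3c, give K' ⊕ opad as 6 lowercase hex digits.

56605c

Key hex bytes 0a 3c is 2 bytes ≤ B = 3; zero-pad to 3 bytes: K' = 0a 3c 00.
XOR each byte with 0x5c: 0a⊕5c=56, 3c⊕5c=60, 00⊕5c=5c.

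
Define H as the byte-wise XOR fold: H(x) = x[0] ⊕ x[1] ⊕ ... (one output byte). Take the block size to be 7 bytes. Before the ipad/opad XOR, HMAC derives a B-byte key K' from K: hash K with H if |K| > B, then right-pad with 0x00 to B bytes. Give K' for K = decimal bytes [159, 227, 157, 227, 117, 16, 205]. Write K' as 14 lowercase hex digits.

Key decimal bytes [159, 227, 157, 227, 117, 16, 205] = 9f e3 9d e3 75 10 cd is exactly B = 7 bytes: K' = 9f e3 9d e3 75 10 cd.

9fe39de37510cd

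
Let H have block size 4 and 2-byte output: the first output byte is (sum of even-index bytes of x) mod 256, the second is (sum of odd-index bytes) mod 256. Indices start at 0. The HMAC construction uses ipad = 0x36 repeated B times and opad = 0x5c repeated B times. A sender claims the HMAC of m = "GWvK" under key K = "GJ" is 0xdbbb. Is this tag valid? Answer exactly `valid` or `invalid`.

invalid

Key "GJ" = 47 4a is 2 bytes ≤ B = 4; zero-pad to 4 bytes: K' = 47 4a 00 00.
K' ⊕ ipad = 71 7c 36 36; K' ⊕ opad = 1b 16 5c 5c.
Inner hash: even-index sum = 356 mod 256 = 100; odd-index sum = 340 mod 256 = 84 → 64 54.
Outer hash (recomputed tag): even-index sum = 219 mod 256 = 219; odd-index sum = 198 mod 256 = 198 → db c6.
Recomputed tag = dbc6; claimed = dbbb → mismatch.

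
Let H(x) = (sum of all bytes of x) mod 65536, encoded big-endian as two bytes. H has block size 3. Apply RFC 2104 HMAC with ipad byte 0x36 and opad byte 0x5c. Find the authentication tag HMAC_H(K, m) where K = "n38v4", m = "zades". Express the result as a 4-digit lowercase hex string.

Key "n38v4" = 6e 33 38 76 34 is 5 bytes > B = 3, so hash it first: H(key) = 01 83, then zero-pad to 3 bytes: K' = 01 83 00.
K' ⊕ ipad = 37 b5 36.  K' ⊕ opad = 5d df 5c.
Inner input = (K'⊕ipad) ∥ m = 37 b5 36 ∥ 7a 61 64 65 73.
Inner hash: sum = 55+181+54+122+97+100+101+115 = 825 → 03 39.
Outer input = (K'⊕opad) ∥ inner = 5d df 5c ∥ 03 39.
Outer hash (tag): sum = 93+223+92+3+57 = 468 → 01 d4.

01d4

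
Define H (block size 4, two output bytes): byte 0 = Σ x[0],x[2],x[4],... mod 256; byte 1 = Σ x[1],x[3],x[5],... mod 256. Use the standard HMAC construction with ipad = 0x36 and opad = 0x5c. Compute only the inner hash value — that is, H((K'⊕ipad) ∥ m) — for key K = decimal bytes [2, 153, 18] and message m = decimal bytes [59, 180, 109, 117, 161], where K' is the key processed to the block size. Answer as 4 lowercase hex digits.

Key decimal bytes [2, 153, 18] = 02 99 12 is 3 bytes ≤ B = 4; zero-pad to 4 bytes: K' = 02 99 12 00.
K' ⊕ ipad = 34 af 24 36.
Inner input = 34 af 24 36 ∥ 3b b4 6d 75 a1.
Inner hash: even-index sum = 417 mod 256 = 161; odd-index sum = 526 mod 256 = 14 → a1 0e.

a10e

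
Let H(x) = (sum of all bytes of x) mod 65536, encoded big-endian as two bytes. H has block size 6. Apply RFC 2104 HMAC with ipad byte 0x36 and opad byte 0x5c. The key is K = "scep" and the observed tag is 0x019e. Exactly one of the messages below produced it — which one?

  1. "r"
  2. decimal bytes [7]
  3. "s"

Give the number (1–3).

Key "scep" = 73 63 65 70 is 4 bytes ≤ B = 6; zero-pad to 6 bytes: K' = 73 63 65 70 00 00.
K' ⊕ ipad = 45 55 53 46 36 36; K' ⊕ opad = 2f 3f 39 2c 5c 5c.
m1: inner = H(45 55 53 46 36 36 72) = 02 11; tag = H(2f 3f 39 2c 5c 5c 02 11) = 019e ← matches
m2: inner = H(45 55 53 46 36 36 07) = 01 a6; tag = H(2f 3f 39 2c 5c 5c 01 a6) = 0232
m3: inner = H(45 55 53 46 36 36 73) = 02 12; tag = H(2f 3f 39 2c 5c 5c 02 12) = 019f

1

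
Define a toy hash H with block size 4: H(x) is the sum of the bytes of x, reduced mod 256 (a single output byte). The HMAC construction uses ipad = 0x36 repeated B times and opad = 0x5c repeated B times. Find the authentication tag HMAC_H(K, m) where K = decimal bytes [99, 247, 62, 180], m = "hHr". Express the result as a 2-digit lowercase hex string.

Key decimal bytes [99, 247, 62, 180] = 63 f7 3e b4 is exactly B = 4 bytes: K' = 63 f7 3e b4.
K' ⊕ ipad = 55 c1 08 82.  K' ⊕ opad = 3f ab 62 e8.
Inner input = (K'⊕ipad) ∥ m = 55 c1 08 82 ∥ 68 48 72.
Inner hash: sum = 85+193+8+130+104+72+114 = 706; mod 256 = 194 → c2.
Outer input = (K'⊕opad) ∥ inner = 3f ab 62 e8 ∥ c2.
Outer hash (tag): sum = 63+171+98+232+194 = 758; mod 256 = 246 → f6.

f6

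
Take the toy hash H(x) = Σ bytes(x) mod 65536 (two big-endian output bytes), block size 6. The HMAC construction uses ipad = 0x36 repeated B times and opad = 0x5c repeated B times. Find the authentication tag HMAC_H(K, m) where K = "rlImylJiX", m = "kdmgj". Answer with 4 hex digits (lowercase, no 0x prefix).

Key "rlImylJiX" = 72 6c 49 6d 79 6c 4a 69 58 is 9 bytes > B = 6, so hash it first: H(key) = 03 84, then zero-pad to 6 bytes: K' = 03 84 00 00 00 00.
K' ⊕ ipad = 35 b2 36 36 36 36.  K' ⊕ opad = 5f d8 5c 5c 5c 5c.
Inner input = (K'⊕ipad) ∥ m = 35 b2 36 36 36 36 ∥ 6b 64 6d 67 6a.
Inner hash: sum = 53+178+54+54+54+54+107+100+109+103+106 = 972 → 03 cc.
Outer input = (K'⊕opad) ∥ inner = 5f d8 5c 5c 5c 5c ∥ 03 cc.
Outer hash (tag): sum = 95+216+92+92+92+92+3+204 = 886 → 03 76.

0376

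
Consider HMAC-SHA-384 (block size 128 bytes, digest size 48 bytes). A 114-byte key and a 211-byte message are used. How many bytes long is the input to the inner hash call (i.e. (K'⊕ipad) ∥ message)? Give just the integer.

339

Key is 114 ≤ 128 bytes, zero-padded: |K'| = 128.
Inner input = (K'⊕ipad) ∥ m → 128 + 211 = 339 bytes.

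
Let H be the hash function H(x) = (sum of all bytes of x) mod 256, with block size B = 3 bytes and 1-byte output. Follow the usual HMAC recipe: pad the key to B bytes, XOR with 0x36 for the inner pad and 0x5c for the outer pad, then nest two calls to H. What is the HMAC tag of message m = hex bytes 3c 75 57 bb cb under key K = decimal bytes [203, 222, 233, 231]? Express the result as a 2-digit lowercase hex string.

26

Key decimal bytes [203, 222, 233, 231] = cb de e9 e7 is 4 bytes > B = 3, so hash it first: H(key) = 79, then zero-pad to 3 bytes: K' = 79 00 00.
K' ⊕ ipad = 4f 36 36.  K' ⊕ opad = 25 5c 5c.
Inner input = (K'⊕ipad) ∥ m = 4f 36 36 ∥ 3c 75 57 bb cb.
Inner hash: sum = 79+54+54+60+117+87+187+203 = 841; mod 256 = 73 → 49.
Outer input = (K'⊕opad) ∥ inner = 25 5c 5c ∥ 49.
Outer hash (tag): sum = 37+92+92+73 = 294; mod 256 = 38 → 26.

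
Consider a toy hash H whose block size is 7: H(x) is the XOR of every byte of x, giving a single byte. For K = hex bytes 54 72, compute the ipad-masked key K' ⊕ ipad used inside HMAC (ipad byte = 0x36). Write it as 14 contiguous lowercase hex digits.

Key hex bytes 54 72 is 2 bytes ≤ B = 7; zero-pad to 7 bytes: K' = 54 72 00 00 00 00 00.
XOR each byte with 0x36: 54⊕36=62, 72⊕36=44, 00⊕36=36, 00⊕36=36, 00⊕36=36, 00⊕36=36, 00⊕36=36.

62443636363636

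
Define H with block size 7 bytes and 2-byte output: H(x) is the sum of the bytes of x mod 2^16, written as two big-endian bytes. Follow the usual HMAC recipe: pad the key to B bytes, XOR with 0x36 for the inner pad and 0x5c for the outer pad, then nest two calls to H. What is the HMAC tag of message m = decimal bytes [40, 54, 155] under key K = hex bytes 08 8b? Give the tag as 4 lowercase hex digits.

Key hex bytes 08 8b is 2 bytes ≤ B = 7; zero-pad to 7 bytes: K' = 08 8b 00 00 00 00 00.
K' ⊕ ipad = 3e bd 36 36 36 36 36.  K' ⊕ opad = 54 d7 5c 5c 5c 5c 5c.
Inner input = (K'⊕ipad) ∥ m = 3e bd 36 36 36 36 36 ∥ 28 36 9b.
Inner hash: sum = 62+189+54+54+54+54+54+40+54+155 = 770 → 03 02.
Outer input = (K'⊕opad) ∥ inner = 54 d7 5c 5c 5c 5c 5c ∥ 03 02.
Outer hash (tag): sum = 84+215+92+92+92+92+92+3+2 = 764 → 02 fc.

02fc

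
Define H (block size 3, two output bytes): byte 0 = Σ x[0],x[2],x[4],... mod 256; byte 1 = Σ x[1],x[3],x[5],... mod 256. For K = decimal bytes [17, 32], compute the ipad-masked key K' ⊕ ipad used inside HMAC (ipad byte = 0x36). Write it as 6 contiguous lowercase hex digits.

271636

Key decimal bytes [17, 32] = 11 20 is 2 bytes ≤ B = 3; zero-pad to 3 bytes: K' = 11 20 00.
XOR each byte with 0x36: 11⊕36=27, 20⊕36=16, 00⊕36=36.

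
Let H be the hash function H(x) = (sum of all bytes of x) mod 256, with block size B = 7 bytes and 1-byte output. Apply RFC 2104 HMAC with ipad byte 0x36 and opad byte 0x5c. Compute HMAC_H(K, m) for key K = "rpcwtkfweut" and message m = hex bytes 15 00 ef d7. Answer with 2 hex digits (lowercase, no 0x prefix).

Key "rpcwtkfweut" = 72 70 63 77 74 6b 66 77 65 75 74 is 11 bytes > B = 7, so hash it first: H(key) = c6, then zero-pad to 7 bytes: K' = c6 00 00 00 00 00 00.
K' ⊕ ipad = f0 36 36 36 36 36 36.  K' ⊕ opad = 9a 5c 5c 5c 5c 5c 5c.
Inner input = (K'⊕ipad) ∥ m = f0 36 36 36 36 36 36 ∥ 15 00 ef d7.
Inner hash: sum = 240+54+54+54+54+54+54+21+0+239+215 = 1039; mod 256 = 15 → 0f.
Outer input = (K'⊕opad) ∥ inner = 9a 5c 5c 5c 5c 5c 5c ∥ 0f.
Outer hash (tag): sum = 154+92+92+92+92+92+92+15 = 721; mod 256 = 209 → d1.

d1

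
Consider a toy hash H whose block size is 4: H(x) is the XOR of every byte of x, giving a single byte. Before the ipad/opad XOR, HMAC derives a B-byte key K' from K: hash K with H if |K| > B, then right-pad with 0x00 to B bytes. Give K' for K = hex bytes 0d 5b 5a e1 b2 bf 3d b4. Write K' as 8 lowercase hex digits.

69000000

|K| = 8 > B = 4, so first hash the key.
H(K): XOR 0d⊕5b⊕5a⊕e1⊕b2⊕bf⊕3d⊕b4 = 69.
Zero-pad H(K) = 69 to 4 bytes: K' = 69 00 00 00.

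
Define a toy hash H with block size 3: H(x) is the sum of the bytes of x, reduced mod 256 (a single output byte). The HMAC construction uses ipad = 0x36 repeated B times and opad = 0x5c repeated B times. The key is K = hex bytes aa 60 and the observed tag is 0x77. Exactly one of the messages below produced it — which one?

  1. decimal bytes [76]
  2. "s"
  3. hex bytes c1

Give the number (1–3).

3

Key hex bytes aa 60 is 2 bytes ≤ B = 3; zero-pad to 3 bytes: K' = aa 60 00.
K' ⊕ ipad = 9c 56 36; K' ⊕ opad = f6 3c 5c.
m1: inner = H(9c 56 36 4c) = 74; tag = H(f6 3c 5c 74) = 02
m2: inner = H(9c 56 36 73) = 9b; tag = H(f6 3c 5c 9b) = 29
m3: inner = H(9c 56 36 c1) = e9; tag = H(f6 3c 5c e9) = 77 ← matches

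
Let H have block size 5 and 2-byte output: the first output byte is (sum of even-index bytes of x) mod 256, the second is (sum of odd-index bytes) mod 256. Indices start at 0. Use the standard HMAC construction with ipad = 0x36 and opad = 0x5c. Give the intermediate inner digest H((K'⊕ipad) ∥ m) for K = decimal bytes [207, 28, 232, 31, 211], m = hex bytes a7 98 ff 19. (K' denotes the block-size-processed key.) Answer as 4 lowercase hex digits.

6df9

Key decimal bytes [207, 28, 232, 31, 211] = cf 1c e8 1f d3 is exactly B = 5 bytes: K' = cf 1c e8 1f d3.
K' ⊕ ipad = f9 2a de 29 e5.
Inner input = f9 2a de 29 e5 ∥ a7 98 ff 19.
Inner hash: even-index sum = 877 mod 256 = 109; odd-index sum = 505 mod 256 = 249 → 6d f9.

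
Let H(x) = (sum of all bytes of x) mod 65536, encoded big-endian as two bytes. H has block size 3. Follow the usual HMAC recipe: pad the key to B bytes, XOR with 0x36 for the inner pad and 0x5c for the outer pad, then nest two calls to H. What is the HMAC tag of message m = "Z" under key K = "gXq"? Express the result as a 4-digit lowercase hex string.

Key "gXq" = 67 58 71 is exactly B = 3 bytes: K' = 67 58 71.
K' ⊕ ipad = 51 6e 47.  K' ⊕ opad = 3b 04 2d.
Inner input = (K'⊕ipad) ∥ m = 51 6e 47 ∥ 5a.
Inner hash: sum = 81+110+71+90 = 352 → 01 60.
Outer input = (K'⊕opad) ∥ inner = 3b 04 2d ∥ 01 60.
Outer hash (tag): sum = 59+4+45+1+96 = 205 → 00 cd.

00cd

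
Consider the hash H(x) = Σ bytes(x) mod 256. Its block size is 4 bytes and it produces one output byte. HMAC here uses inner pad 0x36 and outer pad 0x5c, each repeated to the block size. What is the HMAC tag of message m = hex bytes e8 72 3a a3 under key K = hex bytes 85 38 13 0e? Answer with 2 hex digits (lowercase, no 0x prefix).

Key hex bytes 85 38 13 0e is exactly B = 4 bytes: K' = 85 38 13 0e.
K' ⊕ ipad = b3 0e 25 38.  K' ⊕ opad = d9 64 4f 52.
Inner input = (K'⊕ipad) ∥ m = b3 0e 25 38 ∥ e8 72 3a a3.
Inner hash: sum = 179+14+37+56+232+114+58+163 = 853; mod 256 = 85 → 55.
Outer input = (K'⊕opad) ∥ inner = d9 64 4f 52 ∥ 55.
Outer hash (tag): sum = 217+100+79+82+85 = 563; mod 256 = 51 → 33.

33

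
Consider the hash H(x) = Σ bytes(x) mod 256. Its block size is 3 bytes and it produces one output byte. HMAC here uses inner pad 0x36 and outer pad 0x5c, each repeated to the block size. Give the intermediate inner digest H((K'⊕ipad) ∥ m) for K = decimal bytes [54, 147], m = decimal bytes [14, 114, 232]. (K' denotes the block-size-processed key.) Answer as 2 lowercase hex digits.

43

Key decimal bytes [54, 147] = 36 93 is 2 bytes ≤ B = 3; zero-pad to 3 bytes: K' = 36 93 00.
K' ⊕ ipad = 00 a5 36.
Inner input = 00 a5 36 ∥ 0e 72 e8.
Inner hash: sum = 0+165+54+14+114+232 = 579; mod 256 = 67 → 43.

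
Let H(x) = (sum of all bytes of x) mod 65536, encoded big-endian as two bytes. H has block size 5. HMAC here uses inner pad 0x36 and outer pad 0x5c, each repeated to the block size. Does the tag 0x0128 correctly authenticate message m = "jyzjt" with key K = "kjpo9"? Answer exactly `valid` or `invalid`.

invalid

Key "kjpo9" = 6b 6a 70 6f 39 is exactly B = 5 bytes: K' = 6b 6a 70 6f 39.
K' ⊕ ipad = 5d 5c 46 59 0f; K' ⊕ opad = 37 36 2c 33 65.
Inner hash: sum = 93+92+70+89+15+106+121+122+106+116 = 930 → 03 a2.
Outer hash (recomputed tag): sum = 55+54+44+51+101+3+162 = 470 → 01 d6.
Recomputed tag = 01d6; claimed = 0128 → mismatch.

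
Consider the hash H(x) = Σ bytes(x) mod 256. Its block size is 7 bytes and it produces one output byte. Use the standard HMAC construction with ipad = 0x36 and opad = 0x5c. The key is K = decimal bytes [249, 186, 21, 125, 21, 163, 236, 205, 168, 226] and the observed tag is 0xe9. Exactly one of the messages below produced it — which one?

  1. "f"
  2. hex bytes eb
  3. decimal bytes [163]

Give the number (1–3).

2

Key decimal bytes [249, 186, 21, 125, 21, 163, 236, 205, 168, 226] = f9 ba 15 7d 15 a3 ec cd a8 e2 is 10 bytes > B = 7, so hash it first: H(key) = 40, then zero-pad to 7 bytes: K' = 40 00 00 00 00 00 00.
K' ⊕ ipad = 76 36 36 36 36 36 36; K' ⊕ opad = 1c 5c 5c 5c 5c 5c 5c.
m1: inner = H(76 36 36 36 36 36 36 66) = 20; tag = H(1c 5c 5c 5c 5c 5c 5c 20) = 64
m2: inner = H(76 36 36 36 36 36 36 eb) = a5; tag = H(1c 5c 5c 5c 5c 5c 5c a5) = e9 ← matches
m3: inner = H(76 36 36 36 36 36 36 a3) = 5d; tag = H(1c 5c 5c 5c 5c 5c 5c 5d) = a1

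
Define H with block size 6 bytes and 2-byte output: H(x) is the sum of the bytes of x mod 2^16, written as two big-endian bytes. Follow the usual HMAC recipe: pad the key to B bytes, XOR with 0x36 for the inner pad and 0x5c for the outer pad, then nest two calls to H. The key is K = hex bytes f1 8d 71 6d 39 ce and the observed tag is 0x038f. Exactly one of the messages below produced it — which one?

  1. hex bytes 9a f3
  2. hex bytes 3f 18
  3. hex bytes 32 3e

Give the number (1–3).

Key hex bytes f1 8d 71 6d 39 ce is exactly B = 6 bytes: K' = f1 8d 71 6d 39 ce.
K' ⊕ ipad = c7 bb 47 5b 0f f8; K' ⊕ opad = ad d1 2d 31 65 92.
m1: inner = H(c7 bb 47 5b 0f f8 9a f3) = 04 b8; tag = H(ad d1 2d 31 65 92 04 b8) = 038f ← matches
m2: inner = H(c7 bb 47 5b 0f f8 3f 18) = 03 82; tag = H(ad d1 2d 31 65 92 03 82) = 0358
m3: inner = H(c7 bb 47 5b 0f f8 32 3e) = 03 9b; tag = H(ad d1 2d 31 65 92 03 9b) = 0371

1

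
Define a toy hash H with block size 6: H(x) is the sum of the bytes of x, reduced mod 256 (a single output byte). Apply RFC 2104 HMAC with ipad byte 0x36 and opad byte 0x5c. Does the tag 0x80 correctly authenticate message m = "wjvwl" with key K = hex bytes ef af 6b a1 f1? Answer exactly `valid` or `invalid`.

Key hex bytes ef af 6b a1 f1 is 5 bytes ≤ B = 6; zero-pad to 6 bytes: K' = ef af 6b a1 f1 00.
K' ⊕ ipad = d9 99 5d 97 c7 36; K' ⊕ opad = b3 f3 37 fd ad 5c.
Inner hash: sum = 217+153+93+151+199+54+119+106+118+119+108 = 1437; mod 256 = 157 → 9d.
Outer hash (recomputed tag): sum = 179+243+55+253+173+92+157 = 1152; mod 256 = 128 → 80.
Recomputed tag = 80; claimed = 80 → match.

valid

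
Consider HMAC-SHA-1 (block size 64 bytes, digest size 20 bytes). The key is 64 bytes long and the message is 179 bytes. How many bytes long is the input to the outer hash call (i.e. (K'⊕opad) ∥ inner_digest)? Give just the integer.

84

Key is 64 ≤ 64 bytes, zero-padded: |K'| = 64.
Outer input = (K'⊕opad) ∥ H(inner) → 64 + 20 = 84 bytes.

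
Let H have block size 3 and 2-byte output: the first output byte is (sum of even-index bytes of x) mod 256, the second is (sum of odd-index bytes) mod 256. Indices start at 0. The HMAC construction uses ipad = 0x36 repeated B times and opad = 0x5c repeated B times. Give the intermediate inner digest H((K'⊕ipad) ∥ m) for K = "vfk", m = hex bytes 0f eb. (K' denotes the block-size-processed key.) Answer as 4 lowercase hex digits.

Key "vfk" = 76 66 6b is exactly B = 3 bytes: K' = 76 66 6b.
K' ⊕ ipad = 40 50 5d.
Inner input = 40 50 5d ∥ 0f eb.
Inner hash: even-index sum = 392 mod 256 = 136; odd-index sum = 95 mod 256 = 95 → 88 5f.

885f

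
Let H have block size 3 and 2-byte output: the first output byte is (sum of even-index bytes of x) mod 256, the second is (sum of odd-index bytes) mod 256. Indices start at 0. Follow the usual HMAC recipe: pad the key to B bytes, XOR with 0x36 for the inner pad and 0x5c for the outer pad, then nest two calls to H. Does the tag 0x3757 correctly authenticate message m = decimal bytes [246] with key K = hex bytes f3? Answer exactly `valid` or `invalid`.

valid

Key hex bytes f3 is 1 byte ≤ B = 3; zero-pad to 3 bytes: K' = f3 00 00.
K' ⊕ ipad = c5 36 36; K' ⊕ opad = af 5c 5c.
Inner hash: even-index sum = 251 mod 256 = 251; odd-index sum = 300 mod 256 = 44 → fb 2c.
Outer hash (recomputed tag): even-index sum = 311 mod 256 = 55; odd-index sum = 343 mod 256 = 87 → 37 57.
Recomputed tag = 3757; claimed = 3757 → match.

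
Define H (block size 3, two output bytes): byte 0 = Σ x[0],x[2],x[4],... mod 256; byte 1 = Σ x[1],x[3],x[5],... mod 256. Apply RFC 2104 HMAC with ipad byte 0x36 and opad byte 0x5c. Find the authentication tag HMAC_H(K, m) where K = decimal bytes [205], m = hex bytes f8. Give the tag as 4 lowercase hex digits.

Key decimal bytes [205] = cd is 1 byte ≤ B = 3; zero-pad to 3 bytes: K' = cd 00 00.
K' ⊕ ipad = fb 36 36.  K' ⊕ opad = 91 5c 5c.
Inner input = (K'⊕ipad) ∥ m = fb 36 36 ∥ f8.
Inner hash: even-index sum = 305 mod 256 = 49; odd-index sum = 302 mod 256 = 46 → 31 2e.
Outer input = (K'⊕opad) ∥ inner = 91 5c 5c ∥ 31 2e.
Outer hash (tag): even-index sum = 283 mod 256 = 27; odd-index sum = 141 mod 256 = 141 → 1b 8d.

1b8d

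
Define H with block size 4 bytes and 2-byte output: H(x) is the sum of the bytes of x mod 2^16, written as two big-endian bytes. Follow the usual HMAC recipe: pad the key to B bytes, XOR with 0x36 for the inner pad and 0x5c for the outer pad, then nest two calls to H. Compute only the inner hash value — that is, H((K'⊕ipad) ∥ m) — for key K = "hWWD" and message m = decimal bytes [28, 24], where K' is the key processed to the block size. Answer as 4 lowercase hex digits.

Key "hWWD" = 68 57 57 44 is exactly B = 4 bytes: K' = 68 57 57 44.
K' ⊕ ipad = 5e 61 61 72.
Inner input = 5e 61 61 72 ∥ 1c 18.
Inner hash: sum = 94+97+97+114+28+24 = 454 → 01 c6.

01c6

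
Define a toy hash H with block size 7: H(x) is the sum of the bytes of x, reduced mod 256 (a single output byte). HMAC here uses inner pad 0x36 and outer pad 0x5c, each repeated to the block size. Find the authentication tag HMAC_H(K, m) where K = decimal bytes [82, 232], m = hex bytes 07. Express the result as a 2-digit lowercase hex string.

e5

Key decimal bytes [82, 232] = 52 e8 is 2 bytes ≤ B = 7; zero-pad to 7 bytes: K' = 52 e8 00 00 00 00 00.
K' ⊕ ipad = 64 de 36 36 36 36 36.  K' ⊕ opad = 0e b4 5c 5c 5c 5c 5c.
Inner input = (K'⊕ipad) ∥ m = 64 de 36 36 36 36 36 ∥ 07.
Inner hash: sum = 100+222+54+54+54+54+54+7 = 599; mod 256 = 87 → 57.
Outer input = (K'⊕opad) ∥ inner = 0e b4 5c 5c 5c 5c 5c ∥ 57.
Outer hash (tag): sum = 14+180+92+92+92+92+92+87 = 741; mod 256 = 229 → e5.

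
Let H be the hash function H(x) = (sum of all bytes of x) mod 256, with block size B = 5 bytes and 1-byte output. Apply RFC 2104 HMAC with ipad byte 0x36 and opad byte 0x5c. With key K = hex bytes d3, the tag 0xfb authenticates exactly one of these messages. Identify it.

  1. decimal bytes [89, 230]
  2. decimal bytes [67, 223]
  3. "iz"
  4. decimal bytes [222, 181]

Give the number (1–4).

1

Key hex bytes d3 is 1 byte ≤ B = 5; zero-pad to 5 bytes: K' = d3 00 00 00 00.
K' ⊕ ipad = e5 36 36 36 36; K' ⊕ opad = 8f 5c 5c 5c 5c.
m1: inner = H(e5 36 36 36 36 59 e6) = fc; tag = H(8f 5c 5c 5c 5c fc) = fb ← matches
m2: inner = H(e5 36 36 36 36 43 df) = df; tag = H(8f 5c 5c 5c 5c df) = de
m3: inner = H(e5 36 36 36 36 69 7a) = a0; tag = H(8f 5c 5c 5c 5c a0) = 9f
m4: inner = H(e5 36 36 36 36 de b5) = 50; tag = H(8f 5c 5c 5c 5c 50) = 4f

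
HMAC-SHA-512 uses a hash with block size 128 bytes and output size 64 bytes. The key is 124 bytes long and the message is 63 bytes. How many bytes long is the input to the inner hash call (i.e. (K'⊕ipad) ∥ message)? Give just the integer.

191

Key is 124 ≤ 128 bytes, zero-padded: |K'| = 128.
Inner input = (K'⊕ipad) ∥ m → 128 + 63 = 191 bytes.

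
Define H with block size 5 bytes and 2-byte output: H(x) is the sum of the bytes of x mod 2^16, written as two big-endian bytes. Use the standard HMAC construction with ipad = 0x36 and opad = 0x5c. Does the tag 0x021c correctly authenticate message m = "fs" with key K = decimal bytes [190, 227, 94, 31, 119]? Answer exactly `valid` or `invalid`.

valid

Key decimal bytes [190, 227, 94, 31, 119] = be e3 5e 1f 77 is exactly B = 5 bytes: K' = be e3 5e 1f 77.
K' ⊕ ipad = 88 d5 68 29 41; K' ⊕ opad = e2 bf 02 43 2b.
Inner hash: sum = 136+213+104+41+65+102+115 = 776 → 03 08.
Outer hash (recomputed tag): sum = 226+191+2+67+43+3+8 = 540 → 02 1c.
Recomputed tag = 021c; claimed = 021c → match.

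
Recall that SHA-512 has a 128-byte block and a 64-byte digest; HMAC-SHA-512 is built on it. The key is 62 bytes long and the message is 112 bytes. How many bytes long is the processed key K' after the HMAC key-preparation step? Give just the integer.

Key is 62 ≤ 128 bytes, zero-padded: |K'| = 128.

128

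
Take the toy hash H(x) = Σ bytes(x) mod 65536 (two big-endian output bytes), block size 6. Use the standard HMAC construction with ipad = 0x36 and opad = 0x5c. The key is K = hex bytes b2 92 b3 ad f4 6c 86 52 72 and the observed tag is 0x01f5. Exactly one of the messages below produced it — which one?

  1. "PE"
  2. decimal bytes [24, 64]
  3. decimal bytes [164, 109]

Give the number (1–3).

Key hex bytes b2 92 b3 ad f4 6c 86 52 72 is 9 bytes > B = 6, so hash it first: H(key) = 05 4e, then zero-pad to 6 bytes: K' = 05 4e 00 00 00 00.
K' ⊕ ipad = 33 78 36 36 36 36; K' ⊕ opad = 59 12 5c 5c 5c 5c.
m1: inner = H(33 78 36 36 36 36 50 45) = 02 18; tag = H(59 12 5c 5c 5c 5c 02 18) = 01f5 ← matches
m2: inner = H(33 78 36 36 36 36 18 40) = 01 db; tag = H(59 12 5c 5c 5c 5c 01 db) = 02b7
m3: inner = H(33 78 36 36 36 36 a4 6d) = 02 94; tag = H(59 12 5c 5c 5c 5c 02 94) = 0271

1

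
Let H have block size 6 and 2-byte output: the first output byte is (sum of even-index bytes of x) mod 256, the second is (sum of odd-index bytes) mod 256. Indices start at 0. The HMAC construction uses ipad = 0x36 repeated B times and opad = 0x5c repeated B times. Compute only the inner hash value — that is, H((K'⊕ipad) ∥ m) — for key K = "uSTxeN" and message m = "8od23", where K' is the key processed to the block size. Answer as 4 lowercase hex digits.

Key "uSTxeN" = 75 53 54 78 65 4e is exactly B = 6 bytes: K' = 75 53 54 78 65 4e.
K' ⊕ ipad = 43 65 62 4e 53 78.
Inner input = 43 65 62 4e 53 78 ∥ 38 6f 64 32 33.
Inner hash: even-index sum = 455 mod 256 = 199; odd-index sum = 460 mod 256 = 204 → c7 cc.

c7cc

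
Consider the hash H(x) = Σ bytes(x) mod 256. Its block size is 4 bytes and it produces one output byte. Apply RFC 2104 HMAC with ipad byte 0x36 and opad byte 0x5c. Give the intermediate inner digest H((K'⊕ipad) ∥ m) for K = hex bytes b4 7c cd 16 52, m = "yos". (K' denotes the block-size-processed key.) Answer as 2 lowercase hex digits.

50

Key hex bytes b4 7c cd 16 52 is 5 bytes > B = 4, so hash it first: H(key) = 65, then zero-pad to 4 bytes: K' = 65 00 00 00.
K' ⊕ ipad = 53 36 36 36.
Inner input = 53 36 36 36 ∥ 79 6f 73.
Inner hash: sum = 83+54+54+54+121+111+115 = 592; mod 256 = 80 → 50.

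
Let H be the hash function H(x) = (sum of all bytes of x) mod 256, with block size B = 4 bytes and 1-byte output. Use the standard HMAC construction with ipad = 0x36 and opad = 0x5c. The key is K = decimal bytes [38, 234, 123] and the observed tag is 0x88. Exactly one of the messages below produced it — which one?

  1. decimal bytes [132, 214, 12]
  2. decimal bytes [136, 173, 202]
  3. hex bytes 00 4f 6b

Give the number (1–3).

1

Key decimal bytes [38, 234, 123] = 26 ea 7b is 3 bytes ≤ B = 4; zero-pad to 4 bytes: K' = 26 ea 7b 00.
K' ⊕ ipad = 10 dc 4d 36; K' ⊕ opad = 7a b6 27 5c.
m1: inner = H(10 dc 4d 36 84 d6 0c) = d5; tag = H(7a b6 27 5c d5) = 88 ← matches
m2: inner = H(10 dc 4d 36 88 ad ca) = 6e; tag = H(7a b6 27 5c 6e) = 21
m3: inner = H(10 dc 4d 36 00 4f 6b) = 29; tag = H(7a b6 27 5c 29) = dc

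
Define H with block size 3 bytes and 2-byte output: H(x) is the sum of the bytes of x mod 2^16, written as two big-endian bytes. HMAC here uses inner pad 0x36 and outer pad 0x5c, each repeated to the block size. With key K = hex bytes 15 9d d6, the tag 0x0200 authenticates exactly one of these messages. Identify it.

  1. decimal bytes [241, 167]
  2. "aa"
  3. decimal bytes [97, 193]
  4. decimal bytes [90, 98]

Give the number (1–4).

4

Key hex bytes 15 9d d6 is exactly B = 3 bytes: K' = 15 9d d6.
K' ⊕ ipad = 23 ab e0; K' ⊕ opad = 49 c1 8a.
m1: inner = H(23 ab e0 f1 a7) = 03 46; tag = H(49 c1 8a 03 46) = 01dd
m2: inner = H(23 ab e0 61 61) = 02 70; tag = H(49 c1 8a 02 70) = 0206
m3: inner = H(23 ab e0 61 c1) = 02 d0; tag = H(49 c1 8a 02 d0) = 0266
m4: inner = H(23 ab e0 5a 62) = 02 6a; tag = H(49 c1 8a 02 6a) = 0200 ← matches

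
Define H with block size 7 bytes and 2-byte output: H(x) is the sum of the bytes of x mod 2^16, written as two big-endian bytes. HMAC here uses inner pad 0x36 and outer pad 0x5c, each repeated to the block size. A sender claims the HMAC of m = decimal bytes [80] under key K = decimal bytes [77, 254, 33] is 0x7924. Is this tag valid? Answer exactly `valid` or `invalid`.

Key decimal bytes [77, 254, 33] = 4d fe 21 is 3 bytes ≤ B = 7; zero-pad to 7 bytes: K' = 4d fe 21 00 00 00 00.
K' ⊕ ipad = 7b c8 17 36 36 36 36; K' ⊕ opad = 11 a2 7d 5c 5c 5c 5c.
Inner hash: sum = 123+200+23+54+54+54+54+80 = 642 → 02 82.
Outer hash (recomputed tag): sum = 17+162+125+92+92+92+92+2+130 = 804 → 03 24.
Recomputed tag = 0324; claimed = 7924 → mismatch.

invalid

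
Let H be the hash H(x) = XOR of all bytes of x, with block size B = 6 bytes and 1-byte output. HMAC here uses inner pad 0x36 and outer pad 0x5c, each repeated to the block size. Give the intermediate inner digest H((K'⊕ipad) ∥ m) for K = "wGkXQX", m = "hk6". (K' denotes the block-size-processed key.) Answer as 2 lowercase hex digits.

Key "wGkXQX" = 77 47 6b 58 51 58 is exactly B = 6 bytes: K' = 77 47 6b 58 51 58.
K' ⊕ ipad = 41 71 5d 6e 67 6e.
Inner input = 41 71 5d 6e 67 6e ∥ 68 6b 36.
Inner hash: XOR 41⊕71⊕5d⊕6e⊕67⊕6e⊕68⊕6b⊕36 = 3f.

3f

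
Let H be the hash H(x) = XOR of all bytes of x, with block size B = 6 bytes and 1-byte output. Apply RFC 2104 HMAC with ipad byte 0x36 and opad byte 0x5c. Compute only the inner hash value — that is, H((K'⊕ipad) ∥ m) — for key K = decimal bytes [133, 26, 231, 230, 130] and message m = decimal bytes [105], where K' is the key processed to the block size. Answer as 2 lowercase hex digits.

Key decimal bytes [133, 26, 231, 230, 130] = 85 1a e7 e6 82 is 5 bytes ≤ B = 6; zero-pad to 6 bytes: K' = 85 1a e7 e6 82 00.
K' ⊕ ipad = b3 2c d1 d0 b4 36.
Inner input = b3 2c d1 d0 b4 36 ∥ 69.
Inner hash: XOR b3⊕2c⊕d1⊕d0⊕b4⊕36⊕69 = 75.

75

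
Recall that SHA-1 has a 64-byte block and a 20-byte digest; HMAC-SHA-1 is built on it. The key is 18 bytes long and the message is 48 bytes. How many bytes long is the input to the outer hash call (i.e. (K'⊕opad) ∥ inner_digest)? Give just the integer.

84

Key is 18 ≤ 64 bytes, zero-padded: |K'| = 64.
Outer input = (K'⊕opad) ∥ H(inner) → 64 + 20 = 84 bytes.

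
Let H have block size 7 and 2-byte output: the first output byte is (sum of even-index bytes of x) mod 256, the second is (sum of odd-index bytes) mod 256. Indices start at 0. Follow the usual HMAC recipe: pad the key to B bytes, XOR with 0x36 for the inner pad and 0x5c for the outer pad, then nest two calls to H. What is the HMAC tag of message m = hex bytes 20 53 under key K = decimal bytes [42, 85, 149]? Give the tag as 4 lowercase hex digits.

e63f

Key decimal bytes [42, 85, 149] = 2a 55 95 is 3 bytes ≤ B = 7; zero-pad to 7 bytes: K' = 2a 55 95 00 00 00 00.
K' ⊕ ipad = 1c 63 a3 36 36 36 36.  K' ⊕ opad = 76 09 c9 5c 5c 5c 5c.
Inner input = (K'⊕ipad) ∥ m = 1c 63 a3 36 36 36 36 ∥ 20 53.
Inner hash: even-index sum = 382 mod 256 = 126; odd-index sum = 239 mod 256 = 239 → 7e ef.
Outer input = (K'⊕opad) ∥ inner = 76 09 c9 5c 5c 5c 5c ∥ 7e ef.
Outer hash (tag): even-index sum = 742 mod 256 = 230; odd-index sum = 319 mod 256 = 63 → e6 3f.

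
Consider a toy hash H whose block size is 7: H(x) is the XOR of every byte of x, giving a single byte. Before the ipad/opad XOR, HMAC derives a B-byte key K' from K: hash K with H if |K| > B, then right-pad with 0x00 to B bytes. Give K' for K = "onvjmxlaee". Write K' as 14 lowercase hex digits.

05000000000000

|K| = 10 > B = 7, so first hash the key.
H(K): XOR 6f⊕6e⊕76⊕6a⊕6d⊕78⊕6c⊕61⊕65⊕65 = 05.
Zero-pad H(K) = 05 to 7 bytes: K' = 05 00 00 00 00 00 00.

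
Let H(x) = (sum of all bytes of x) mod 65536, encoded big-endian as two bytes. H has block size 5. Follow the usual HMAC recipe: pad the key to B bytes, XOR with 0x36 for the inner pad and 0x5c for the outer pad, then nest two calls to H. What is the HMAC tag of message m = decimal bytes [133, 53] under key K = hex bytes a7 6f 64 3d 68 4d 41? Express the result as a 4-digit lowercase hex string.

0290

Key hex bytes a7 6f 64 3d 68 4d 41 is 7 bytes > B = 5, so hash it first: H(key) = 02 ad, then zero-pad to 5 bytes: K' = 02 ad 00 00 00.
K' ⊕ ipad = 34 9b 36 36 36.  K' ⊕ opad = 5e f1 5c 5c 5c.
Inner input = (K'⊕ipad) ∥ m = 34 9b 36 36 36 ∥ 85 35.
Inner hash: sum = 52+155+54+54+54+133+53 = 555 → 02 2b.
Outer input = (K'⊕opad) ∥ inner = 5e f1 5c 5c 5c ∥ 02 2b.
Outer hash (tag): sum = 94+241+92+92+92+2+43 = 656 → 02 90.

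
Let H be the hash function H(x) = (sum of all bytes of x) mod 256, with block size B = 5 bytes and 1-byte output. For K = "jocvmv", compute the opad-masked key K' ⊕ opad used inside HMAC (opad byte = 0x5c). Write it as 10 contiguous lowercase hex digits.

Key "jocvmv" = 6a 6f 63 76 6d 76 is 6 bytes > B = 5, so hash it first: H(key) = 95, then zero-pad to 5 bytes: K' = 95 00 00 00 00.
XOR each byte with 0x5c: 95⊕5c=c9, 00⊕5c=5c, 00⊕5c=5c, 00⊕5c=5c, 00⊕5c=5c.

c95c5c5c5c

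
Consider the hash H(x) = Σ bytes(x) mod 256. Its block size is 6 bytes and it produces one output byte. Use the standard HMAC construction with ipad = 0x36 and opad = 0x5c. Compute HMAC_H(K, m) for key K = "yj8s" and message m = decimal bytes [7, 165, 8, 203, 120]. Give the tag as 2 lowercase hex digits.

Key "yj8s" = 79 6a 38 73 is 4 bytes ≤ B = 6; zero-pad to 6 bytes: K' = 79 6a 38 73 00 00.
K' ⊕ ipad = 4f 5c 0e 45 36 36.  K' ⊕ opad = 25 36 64 2f 5c 5c.
Inner input = (K'⊕ipad) ∥ m = 4f 5c 0e 45 36 36 ∥ 07 a5 08 cb 78.
Inner hash: sum = 79+92+14+69+54+54+7+165+8+203+120 = 865; mod 256 = 97 → 61.
Outer input = (K'⊕opad) ∥ inner = 25 36 64 2f 5c 5c ∥ 61.
Outer hash (tag): sum = 37+54+100+47+92+92+97 = 519; mod 256 = 7 → 07.

07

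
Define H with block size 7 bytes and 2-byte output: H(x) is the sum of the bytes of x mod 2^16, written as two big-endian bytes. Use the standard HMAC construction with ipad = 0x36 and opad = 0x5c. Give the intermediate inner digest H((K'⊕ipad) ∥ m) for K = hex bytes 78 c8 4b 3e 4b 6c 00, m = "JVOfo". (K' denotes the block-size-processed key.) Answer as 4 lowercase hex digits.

04a2

Key hex bytes 78 c8 4b 3e 4b 6c 00 is exactly B = 7 bytes: K' = 78 c8 4b 3e 4b 6c 00.
K' ⊕ ipad = 4e fe 7d 08 7d 5a 36.
Inner input = 4e fe 7d 08 7d 5a 36 ∥ 4a 56 4f 66 6f.
Inner hash: sum = 78+254+125+8+125+90+54+74+86+79+102+111 = 1186 → 04 a2.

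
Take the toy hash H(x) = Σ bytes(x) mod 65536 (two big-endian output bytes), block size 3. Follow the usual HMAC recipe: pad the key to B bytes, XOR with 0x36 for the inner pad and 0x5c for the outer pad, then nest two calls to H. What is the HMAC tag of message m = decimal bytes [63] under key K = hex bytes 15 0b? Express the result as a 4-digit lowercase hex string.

01d1

Key hex bytes 15 0b is 2 bytes ≤ B = 3; zero-pad to 3 bytes: K' = 15 0b 00.
K' ⊕ ipad = 23 3d 36.  K' ⊕ opad = 49 57 5c.
Inner input = (K'⊕ipad) ∥ m = 23 3d 36 ∥ 3f.
Inner hash: sum = 35+61+54+63 = 213 → 00 d5.
Outer input = (K'⊕opad) ∥ inner = 49 57 5c ∥ 00 d5.
Outer hash (tag): sum = 73+87+92+0+213 = 465 → 01 d1.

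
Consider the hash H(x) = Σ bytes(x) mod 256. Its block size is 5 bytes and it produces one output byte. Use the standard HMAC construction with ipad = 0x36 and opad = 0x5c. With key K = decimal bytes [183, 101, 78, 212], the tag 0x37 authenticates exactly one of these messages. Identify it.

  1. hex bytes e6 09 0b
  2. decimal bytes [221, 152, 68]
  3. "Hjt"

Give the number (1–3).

Key decimal bytes [183, 101, 78, 212] = b7 65 4e d4 is 4 bytes ≤ B = 5; zero-pad to 5 bytes: K' = b7 65 4e d4 00.
K' ⊕ ipad = 81 53 78 e2 36; K' ⊕ opad = eb 39 12 88 5c.
m1: inner = H(81 53 78 e2 36 e6 09 0b) = 5e; tag = H(eb 39 12 88 5c 5e) = 78
m2: inner = H(81 53 78 e2 36 dd 98 44) = 1d; tag = H(eb 39 12 88 5c 1d) = 37 ← matches
m3: inner = H(81 53 78 e2 36 48 6a 74) = 8a; tag = H(eb 39 12 88 5c 8a) = a4

2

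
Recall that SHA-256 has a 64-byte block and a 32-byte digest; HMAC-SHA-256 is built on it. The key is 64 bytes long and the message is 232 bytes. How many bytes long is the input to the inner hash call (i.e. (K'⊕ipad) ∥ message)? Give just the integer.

Key is 64 ≤ 64 bytes, zero-padded: |K'| = 64.
Inner input = (K'⊕ipad) ∥ m → 64 + 232 = 296 bytes.

296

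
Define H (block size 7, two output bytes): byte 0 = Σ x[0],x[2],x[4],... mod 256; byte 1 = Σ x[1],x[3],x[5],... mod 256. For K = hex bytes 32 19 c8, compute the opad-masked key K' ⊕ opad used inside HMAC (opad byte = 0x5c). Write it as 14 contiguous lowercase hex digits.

6e45945c5c5c5c

Key hex bytes 32 19 c8 is 3 bytes ≤ B = 7; zero-pad to 7 bytes: K' = 32 19 c8 00 00 00 00.
XOR each byte with 0x5c: 32⊕5c=6e, 19⊕5c=45, c8⊕5c=94, 00⊕5c=5c, 00⊕5c=5c, 00⊕5c=5c, 00⊕5c=5c.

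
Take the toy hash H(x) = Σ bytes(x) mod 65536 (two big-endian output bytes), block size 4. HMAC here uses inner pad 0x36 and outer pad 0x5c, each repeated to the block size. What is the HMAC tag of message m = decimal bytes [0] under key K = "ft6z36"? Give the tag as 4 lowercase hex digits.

Key "ft6z36" = 66 74 36 7a 33 36 is 6 bytes > B = 4, so hash it first: H(key) = 01 f3, then zero-pad to 4 bytes: K' = 01 f3 00 00.
K' ⊕ ipad = 37 c5 36 36.  K' ⊕ opad = 5d af 5c 5c.
Inner input = (K'⊕ipad) ∥ m = 37 c5 36 36 ∥ 00.
Inner hash: sum = 55+197+54+54+0 = 360 → 01 68.
Outer input = (K'⊕opad) ∥ inner = 5d af 5c 5c ∥ 01 68.
Outer hash (tag): sum = 93+175+92+92+1+104 = 557 → 02 2d.

022d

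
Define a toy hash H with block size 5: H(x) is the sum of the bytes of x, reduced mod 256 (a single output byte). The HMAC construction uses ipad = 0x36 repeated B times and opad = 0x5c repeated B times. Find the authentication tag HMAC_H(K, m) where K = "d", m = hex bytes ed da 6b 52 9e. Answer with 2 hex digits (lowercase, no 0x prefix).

f4

Key "d" = 64 is 1 byte ≤ B = 5; zero-pad to 5 bytes: K' = 64 00 00 00 00.
K' ⊕ ipad = 52 36 36 36 36.  K' ⊕ opad = 38 5c 5c 5c 5c.
Inner input = (K'⊕ipad) ∥ m = 52 36 36 36 36 ∥ ed da 6b 52 9e.
Inner hash: sum = 82+54+54+54+54+237+218+107+82+158 = 1100; mod 256 = 76 → 4c.
Outer input = (K'⊕opad) ∥ inner = 38 5c 5c 5c 5c ∥ 4c.
Outer hash (tag): sum = 56+92+92+92+92+76 = 500; mod 256 = 244 → f4.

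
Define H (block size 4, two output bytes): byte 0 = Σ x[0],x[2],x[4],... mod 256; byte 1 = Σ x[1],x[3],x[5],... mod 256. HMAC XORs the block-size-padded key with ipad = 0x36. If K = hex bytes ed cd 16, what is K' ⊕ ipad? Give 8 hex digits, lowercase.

Key hex bytes ed cd 16 is 3 bytes ≤ B = 4; zero-pad to 4 bytes: K' = ed cd 16 00.
XOR each byte with 0x36: ed⊕36=db, cd⊕36=fb, 16⊕36=20, 00⊕36=36.

dbfb2036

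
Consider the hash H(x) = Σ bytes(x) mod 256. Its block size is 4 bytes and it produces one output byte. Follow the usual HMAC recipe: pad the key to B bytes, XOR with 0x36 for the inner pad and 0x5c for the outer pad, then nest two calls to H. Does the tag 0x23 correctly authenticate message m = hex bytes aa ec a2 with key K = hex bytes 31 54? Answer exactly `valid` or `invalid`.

invalid

Key hex bytes 31 54 is 2 bytes ≤ B = 4; zero-pad to 4 bytes: K' = 31 54 00 00.
K' ⊕ ipad = 07 62 36 36; K' ⊕ opad = 6d 08 5c 5c.
Inner hash: sum = 7+98+54+54+170+236+162 = 781; mod 256 = 13 → 0d.
Outer hash (recomputed tag): sum = 109+8+92+92+13 = 314; mod 256 = 58 → 3a.
Recomputed tag = 3a; claimed = 23 → mismatch.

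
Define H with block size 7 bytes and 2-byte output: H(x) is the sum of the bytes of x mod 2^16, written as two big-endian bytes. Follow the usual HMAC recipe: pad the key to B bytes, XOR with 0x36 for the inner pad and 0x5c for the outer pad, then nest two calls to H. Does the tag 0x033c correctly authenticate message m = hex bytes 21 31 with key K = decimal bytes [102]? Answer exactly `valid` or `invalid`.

invalid

Key decimal bytes [102] = 66 is 1 byte ≤ B = 7; zero-pad to 7 bytes: K' = 66 00 00 00 00 00 00.
K' ⊕ ipad = 50 36 36 36 36 36 36; K' ⊕ opad = 3a 5c 5c 5c 5c 5c 5c.
Inner hash: sum = 80+54+54+54+54+54+54+33+49 = 486 → 01 e6.
Outer hash (recomputed tag): sum = 58+92+92+92+92+92+92+1+230 = 841 → 03 49.
Recomputed tag = 0349; claimed = 033c → mismatch.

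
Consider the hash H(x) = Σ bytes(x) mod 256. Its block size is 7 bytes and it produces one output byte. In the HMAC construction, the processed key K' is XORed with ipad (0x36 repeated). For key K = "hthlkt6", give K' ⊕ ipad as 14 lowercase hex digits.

5e425e5a5d4200

Key "hthlkt6" = 68 74 68 6c 6b 74 36 is exactly B = 7 bytes: K' = 68 74 68 6c 6b 74 36.
XOR each byte with 0x36: 68⊕36=5e, 74⊕36=42, 68⊕36=5e, 6c⊕36=5a, 6b⊕36=5d, 74⊕36=42, 36⊕36=00.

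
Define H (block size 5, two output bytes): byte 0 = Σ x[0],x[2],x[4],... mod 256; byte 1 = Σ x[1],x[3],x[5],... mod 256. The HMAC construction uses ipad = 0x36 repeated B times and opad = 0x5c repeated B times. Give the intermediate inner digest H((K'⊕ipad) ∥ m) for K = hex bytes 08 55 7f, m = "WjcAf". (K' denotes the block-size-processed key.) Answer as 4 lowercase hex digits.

68b9

Key hex bytes 08 55 7f is 3 bytes ≤ B = 5; zero-pad to 5 bytes: K' = 08 55 7f 00 00.
K' ⊕ ipad = 3e 63 49 36 36.
Inner input = 3e 63 49 36 36 ∥ 57 6a 63 41 66.
Inner hash: even-index sum = 360 mod 256 = 104; odd-index sum = 441 mod 256 = 185 → 68 b9.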